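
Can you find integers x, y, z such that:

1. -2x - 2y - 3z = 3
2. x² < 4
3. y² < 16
Yes

Take x = 0, y = -3, z = 1. Substituting into each constraint:
  (1) -2(0) - 2(-3) - 3(1) = 3 ✓
  (2) x² = (0)² = 0, and 0 < 4 ✓
  (3) y² = (-3)² = 9, and 9 < 16 ✓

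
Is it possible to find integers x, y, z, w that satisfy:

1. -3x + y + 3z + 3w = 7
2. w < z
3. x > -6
Yes

Take x = 0, y = 10, z = 0, w = -1. Substituting into each constraint:
  (1) -3(0) + 10 + 3(0) + 3(-1) = 7 ✓
  (2) -1 < 0 ✓
  (3) 0 > -6 ✓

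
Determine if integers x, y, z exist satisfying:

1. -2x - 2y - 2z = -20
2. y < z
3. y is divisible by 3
Yes

Take x = 9, y = 0, z = 1. Substituting into each constraint:
  (1) -2(9) - 2(0) - 2(1) = -20 ✓
  (2) 0 < 1 ✓
  (3) 0 = 3 × 0, remainder 0 ✓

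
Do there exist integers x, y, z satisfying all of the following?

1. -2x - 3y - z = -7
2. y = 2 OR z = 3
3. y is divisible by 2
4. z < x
Yes

Take x = 5, y = -2, z = 3. Substituting into each constraint:
  (1) -2(5) - 3(-2) + (-3) = -7 ✓
  (2) z = 3, target 3 ✓ (second branch holds)
  (3) -2 = 2 × -1, remainder 0 ✓
  (4) 3 < 5 ✓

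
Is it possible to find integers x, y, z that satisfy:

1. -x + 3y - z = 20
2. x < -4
Yes

Take x = -5, y = 0, z = -15. Substituting into each constraint:
  (1) 5 + 3(0) + 15 = 20 ✓
  (2) -5 < -4 ✓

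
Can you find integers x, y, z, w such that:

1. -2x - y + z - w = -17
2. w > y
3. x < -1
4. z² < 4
Yes

Take x = -2, y = 10, z = 0, w = 11. Substituting into each constraint:
  (1) -2(-2) + (-10) + 0 + (-11) = -17 ✓
  (2) 11 > 10 ✓
  (3) -2 < -1 ✓
  (4) z² = (0)² = 0, and 0 < 4 ✓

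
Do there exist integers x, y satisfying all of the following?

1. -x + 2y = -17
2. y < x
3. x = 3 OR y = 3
Yes

Take x = 3, y = -7. Substituting into each constraint:
  (1) (-3) + 2(-7) = -17 ✓
  (2) -7 < 3 ✓
  (3) x = 3, target 3 ✓ (first branch holds)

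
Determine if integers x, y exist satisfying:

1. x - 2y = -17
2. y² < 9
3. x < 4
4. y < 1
Yes

Take x = -17, y = 0. Substituting into each constraint:
  (1) (-17) - 2(0) = -17 ✓
  (2) y² = (0)² = 0, and 0 < 9 ✓
  (3) -17 < 4 ✓
  (4) 0 < 1 ✓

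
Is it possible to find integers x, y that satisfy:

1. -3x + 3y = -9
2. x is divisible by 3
Yes

Take x = 0, y = -3. Substituting into each constraint:
  (1) -3(0) + 3(-3) = -9 ✓
  (2) 0 = 3 × 0, remainder 0 ✓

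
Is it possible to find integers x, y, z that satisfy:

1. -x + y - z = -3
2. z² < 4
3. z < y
Yes

Take x = 4, y = 1, z = 0. Substituting into each constraint:
  (1) (-4) + 1 + 0 = -3 ✓
  (2) z² = (0)² = 0, and 0 < 4 ✓
  (3) 0 < 1 ✓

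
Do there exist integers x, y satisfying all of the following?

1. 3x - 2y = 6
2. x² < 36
Yes

Take x = 0, y = -3. Substituting into each constraint:
  (1) 3(0) - 2(-3) = 6 ✓
  (2) x² = (0)² = 0, and 0 < 36 ✓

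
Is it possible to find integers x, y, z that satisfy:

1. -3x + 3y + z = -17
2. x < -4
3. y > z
Yes

Take x = -8, y = -10, z = -11. Substituting into each constraint:
  (1) -3(-8) + 3(-10) + (-11) = -17 ✓
  (2) -8 < -4 ✓
  (3) -10 > -11 ✓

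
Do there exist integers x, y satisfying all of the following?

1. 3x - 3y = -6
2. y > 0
Yes

Take x = 0, y = 2. Substituting into each constraint:
  (1) 3(0) - 3(2) = -6 ✓
  (2) 2 > 0 ✓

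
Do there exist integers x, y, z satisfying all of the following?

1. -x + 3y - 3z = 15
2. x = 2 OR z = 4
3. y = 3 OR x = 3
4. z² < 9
No

A contradictory subset is {-x + 3y - 3z = 15, x = 2 OR z = 4, z² < 9}. No integer assignment can satisfy these jointly:

  - -x + 3y - 3z = 15: is a linear equation tying the variables together
  - x = 2 OR z = 4: forces a choice: either x = 2 or z = 4
  - z² < 9: restricts z to |z| ≤ 2

Split on the disjunction (x = 2 OR z = 4):
  • If x = 2: with x = 2, every remaining term of the linear equation is divisible by 3, so the left side is ≡ 0 (mod 3); but the right side 17 ≡ 2 (mod 3). No integers can satisfy it.
  • If z = 4: this contradicts z² < 9, which requires |z| ≤ 2.
Both branches are infeasible, so the system has no integer solution.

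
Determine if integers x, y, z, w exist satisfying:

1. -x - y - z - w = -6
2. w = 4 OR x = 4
Yes

Take x = 4, y = -1, z = 0, w = 3. Substituting into each constraint:
  (1) (-4) + 1 + 0 + (-3) = -6 ✓
  (2) x = 4, target 4 ✓ (second branch holds)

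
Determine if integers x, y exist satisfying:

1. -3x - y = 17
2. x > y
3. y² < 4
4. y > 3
No

A contradictory subset is {-3x - y = 17, x > y, y > 3}. No integer assignment can satisfy these jointly:

  - -3x - y = 17: is a linear equation tying the variables together
  - x > y: bounds one variable relative to another variable
  - y > 3: bounds one variable relative to a constant

Propagating the comparison: x > y and y ≥ 4 give x ≥ 5. Range argument: with x ∈ [5, ∞], y ∈ [4, ∞], the left side of the equation is at most -19, but the right side is 17 > -19. No integer solution exists.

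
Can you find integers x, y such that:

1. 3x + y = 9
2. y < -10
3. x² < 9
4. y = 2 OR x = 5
No

A contradictory subset is {3x + y = 9, y < -10, y = 2 OR x = 5}. No integer assignment can satisfy these jointly:

  - 3x + y = 9: is a linear equation tying the variables together
  - y < -10: bounds one variable relative to a constant
  - y = 2 OR x = 5: forces a choice: either y = 2 or x = 5

Split on the disjunction (y = 2 OR x = 5):
  • If y = 2: this contradicts the bound y ≤ -11.
  • If x = 5: the equation forces y = -6, which contradicts the bound y ≤ -11.
Both branches are infeasible, so the system has no integer solution.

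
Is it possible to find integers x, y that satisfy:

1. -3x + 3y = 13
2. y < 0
No

Even the single constraint (-3x + 3y = 13) is infeasible over the integers.

  - -3x + 3y = 13: every term on the left is divisible by 3, so the LHS ≡ 0 (mod 3), but the RHS 13 is not — no integer solution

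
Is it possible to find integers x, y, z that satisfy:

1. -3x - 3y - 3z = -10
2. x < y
No

Even the single constraint (-3x - 3y - 3z = -10) is infeasible over the integers.

  - -3x - 3y - 3z = -10: every term on the left is divisible by 3, so the LHS ≡ 0 (mod 3), but the RHS -10 is not — no integer solution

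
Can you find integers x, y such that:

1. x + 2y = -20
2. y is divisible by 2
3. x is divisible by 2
Yes

Take x = 0, y = -10. Substituting into each constraint:
  (1) 0 + 2(-10) = -20 ✓
  (2) -10 = 2 × -5, remainder 0 ✓
  (3) 0 = 2 × 0, remainder 0 ✓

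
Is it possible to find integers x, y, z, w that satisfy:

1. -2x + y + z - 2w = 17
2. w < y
Yes

Take x = 0, y = 0, z = 15, w = -1. Substituting into each constraint:
  (1) -2(0) + 0 + 15 - 2(-1) = 17 ✓
  (2) -1 < 0 ✓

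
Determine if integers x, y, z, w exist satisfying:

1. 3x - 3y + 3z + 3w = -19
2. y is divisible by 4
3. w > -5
No

Even the single constraint (3x - 3y + 3z + 3w = -19) is infeasible over the integers.

  - 3x - 3y + 3z + 3w = -19: every term on the left is divisible by 3, so the LHS ≡ 0 (mod 3), but the RHS -19 is not — no integer solution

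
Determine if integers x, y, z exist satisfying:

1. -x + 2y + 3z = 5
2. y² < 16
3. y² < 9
Yes

Take x = 0, y = 1, z = 1. Substituting into each constraint:
  (1) 0 + 2(1) + 3(1) = 5 ✓
  (2) y² = (1)² = 1, and 1 < 16 ✓
  (3) y² = (1)² = 1, and 1 < 9 ✓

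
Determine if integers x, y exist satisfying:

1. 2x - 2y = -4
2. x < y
Yes

Take x = 0, y = 2. Substituting into each constraint:
  (1) 2(0) - 2(2) = -4 ✓
  (2) 0 < 2 ✓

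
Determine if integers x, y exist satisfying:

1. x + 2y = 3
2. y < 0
Yes

Take x = 5, y = -1. Substituting into each constraint:
  (1) 5 + 2(-1) = 3 ✓
  (2) -1 < 0 ✓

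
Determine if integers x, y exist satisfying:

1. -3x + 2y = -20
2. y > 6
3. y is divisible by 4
Yes

Take x = 12, y = 8. Substituting into each constraint:
  (1) -3(12) + 2(8) = -20 ✓
  (2) 8 > 6 ✓
  (3) 8 = 4 × 2, remainder 0 ✓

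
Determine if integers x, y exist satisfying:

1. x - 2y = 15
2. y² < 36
Yes

Take x = 15, y = 0. Substituting into each constraint:
  (1) 15 - 2(0) = 15 ✓
  (2) y² = (0)² = 0, and 0 < 36 ✓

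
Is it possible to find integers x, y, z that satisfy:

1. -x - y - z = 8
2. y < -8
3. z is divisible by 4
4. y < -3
Yes

Take x = 1, y = -9, z = 0. Substituting into each constraint:
  (1) (-1) + 9 + 0 = 8 ✓
  (2) -9 < -8 ✓
  (3) 0 = 4 × 0, remainder 0 ✓
  (4) -9 < -3 ✓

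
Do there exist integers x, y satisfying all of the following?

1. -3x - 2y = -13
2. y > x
Yes

Take x = 1, y = 5. Substituting into each constraint:
  (1) -3(1) - 2(5) = -13 ✓
  (2) 5 > 1 ✓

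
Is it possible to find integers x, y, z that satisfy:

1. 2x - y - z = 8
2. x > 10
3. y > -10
Yes

Take x = 11, y = 0, z = 14. Substituting into each constraint:
  (1) 2(11) + 0 + (-14) = 8 ✓
  (2) 11 > 10 ✓
  (3) 0 > -10 ✓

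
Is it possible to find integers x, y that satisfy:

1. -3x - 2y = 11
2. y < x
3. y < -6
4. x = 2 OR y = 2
No

A contradictory subset is {-3x - 2y = 11, y < -6, x = 2 OR y = 2}. No integer assignment can satisfy these jointly:

  - -3x - 2y = 11: is a linear equation tying the variables together
  - y < -6: bounds one variable relative to a constant
  - x = 2 OR y = 2: forces a choice: either x = 2 or y = 2

Split on the disjunction (x = 2 OR y = 2):
  • If x = 2: with x = 2, every remaining term of the linear equation is divisible by 2, so the left side is ≡ 0 (mod 2); but the right side 17 ≡ 1 (mod 2). No integers can satisfy it.
  • If y = 2: this contradicts the bound y ≤ -7.
Both branches are infeasible, so the system has no integer solution.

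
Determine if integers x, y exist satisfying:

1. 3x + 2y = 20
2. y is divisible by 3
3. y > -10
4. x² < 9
No

A contradictory subset is {3x + 2y = 20, y is divisible by 3}. No integer assignment can satisfy these jointly:

  - 3x + 2y = 20: is a linear equation tying the variables together
  - y is divisible by 3: restricts y to multiples of 3

Modular obstruction: writing y = 3y', every remaining term of the linear equation is divisible by 3, so the left side is ≡ 0 (mod 3); but the right side 20 ≡ 2 (mod 3). No integers can satisfy it.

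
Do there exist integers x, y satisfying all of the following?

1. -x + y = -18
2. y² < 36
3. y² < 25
Yes

Take x = 18, y = 0. Substituting into each constraint:
  (1) (-18) + 0 = -18 ✓
  (2) y² = (0)² = 0, and 0 < 36 ✓
  (3) y² = (0)² = 0, and 0 < 25 ✓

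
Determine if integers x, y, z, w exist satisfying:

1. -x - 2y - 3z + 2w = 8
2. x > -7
Yes

Take x = 0, y = 0, z = 0, w = 4. Substituting into each constraint:
  (1) 0 - 2(0) - 3(0) + 2(4) = 8 ✓
  (2) 0 > -7 ✓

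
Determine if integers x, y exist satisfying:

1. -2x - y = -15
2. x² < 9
Yes

Take x = 0, y = 15. Substituting into each constraint:
  (1) -2(0) + (-15) = -15 ✓
  (2) x² = (0)² = 0, and 0 < 9 ✓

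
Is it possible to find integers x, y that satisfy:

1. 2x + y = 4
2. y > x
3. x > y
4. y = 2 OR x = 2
No

A contradictory subset is {y > x, x > y}. No integer assignment can satisfy these jointly:

  - y > x: bounds one variable relative to another variable
  - x > y: bounds one variable relative to another variable

Direct contradiction: y > x and x > y cannot both hold.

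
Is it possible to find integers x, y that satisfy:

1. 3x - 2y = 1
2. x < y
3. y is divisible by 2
Yes

Take x = 3, y = 4. Substituting into each constraint:
  (1) 3(3) - 2(4) = 1 ✓
  (2) 3 < 4 ✓
  (3) 4 = 2 × 2, remainder 0 ✓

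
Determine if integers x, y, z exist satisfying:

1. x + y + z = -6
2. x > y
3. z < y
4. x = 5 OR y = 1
Yes

Take x = 5, y = 4, z = -15. Substituting into each constraint:
  (1) 5 + 4 + (-15) = -6 ✓
  (2) 5 > 4 ✓
  (3) -15 < 4 ✓
  (4) x = 5, target 5 ✓ (first branch holds)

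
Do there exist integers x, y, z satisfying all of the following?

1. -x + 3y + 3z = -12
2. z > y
Yes

Take x = 9, y = -1, z = 0. Substituting into each constraint:
  (1) (-9) + 3(-1) + 3(0) = -12 ✓
  (2) 0 > -1 ✓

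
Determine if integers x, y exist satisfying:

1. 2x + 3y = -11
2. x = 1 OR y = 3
Yes

Take x = -10, y = 3. Substituting into each constraint:
  (1) 2(-10) + 3(3) = -11 ✓
  (2) y = 3, target 3 ✓ (second branch holds)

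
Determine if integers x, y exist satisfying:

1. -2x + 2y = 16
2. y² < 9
Yes

Take x = -8, y = 0. Substituting into each constraint:
  (1) -2(-8) + 2(0) = 16 ✓
  (2) y² = (0)² = 0, and 0 < 9 ✓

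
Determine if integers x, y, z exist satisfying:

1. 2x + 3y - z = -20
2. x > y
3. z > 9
Yes

Take x = 1, y = 0, z = 22. Substituting into each constraint:
  (1) 2(1) + 3(0) + (-22) = -20 ✓
  (2) 1 > 0 ✓
  (3) 22 > 9 ✓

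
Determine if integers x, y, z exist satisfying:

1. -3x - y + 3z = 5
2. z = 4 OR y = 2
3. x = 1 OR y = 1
Yes

Take x = 1, y = 4, z = 4. Substituting into each constraint:
  (1) -3(1) + (-4) + 3(4) = 5 ✓
  (2) z = 4, target 4 ✓ (first branch holds)
  (3) x = 1, target 1 ✓ (first branch holds)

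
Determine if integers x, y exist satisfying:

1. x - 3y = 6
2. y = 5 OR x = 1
Yes

Take x = 21, y = 5. Substituting into each constraint:
  (1) 21 - 3(5) = 6 ✓
  (2) y = 5, target 5 ✓ (first branch holds)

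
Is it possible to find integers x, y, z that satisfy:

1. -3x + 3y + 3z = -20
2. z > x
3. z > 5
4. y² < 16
No

Even the single constraint (-3x + 3y + 3z = -20) is infeasible over the integers.

  - -3x + 3y + 3z = -20: every term on the left is divisible by 3, so the LHS ≡ 0 (mod 3), but the RHS -20 is not — no integer solution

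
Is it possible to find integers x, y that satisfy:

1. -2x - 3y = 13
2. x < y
Yes

Take x = -5, y = -1. Substituting into each constraint:
  (1) -2(-5) - 3(-1) = 13 ✓
  (2) -5 < -1 ✓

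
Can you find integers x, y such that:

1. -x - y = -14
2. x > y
Yes

Take x = 8, y = 6. Substituting into each constraint:
  (1) (-8) + (-6) = -14 ✓
  (2) 8 > 6 ✓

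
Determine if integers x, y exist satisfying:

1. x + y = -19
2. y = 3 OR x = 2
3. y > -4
Yes

Take x = -22, y = 3. Substituting into each constraint:
  (1) (-22) + 3 = -19 ✓
  (2) y = 3, target 3 ✓ (first branch holds)
  (3) 3 > -4 ✓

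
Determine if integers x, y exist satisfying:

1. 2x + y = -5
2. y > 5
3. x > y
No

The full constraint system is jointly infeasible over the integers. Each constraint and what it forces:

  - 2x + y = -5: is a linear equation tying the variables together
  - y > 5: bounds one variable relative to a constant
  - x > y: bounds one variable relative to another variable

Propagating the comparison: x > y and y ≥ 6 give x ≥ 7. Range argument: with x ∈ [7, ∞], y ∈ [6, ∞], the left side of the equation is at least 20, but the right side is -5 < 20. No integer solution exists.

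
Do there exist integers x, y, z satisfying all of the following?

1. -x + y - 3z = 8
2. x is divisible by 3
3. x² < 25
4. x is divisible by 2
Yes

Take x = 0, y = 8, z = 0. Substituting into each constraint:
  (1) 0 + 8 - 3(0) = 8 ✓
  (2) 0 = 3 × 0, remainder 0 ✓
  (3) x² = (0)² = 0, and 0 < 25 ✓
  (4) 0 = 2 × 0, remainder 0 ✓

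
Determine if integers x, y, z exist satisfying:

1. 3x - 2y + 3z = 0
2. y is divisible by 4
Yes

Take x = 0, y = 0, z = 0. Substituting into each constraint:
  (1) 3(0) - 2(0) + 3(0) = 0 ✓
  (2) 0 = 4 × 0, remainder 0 ✓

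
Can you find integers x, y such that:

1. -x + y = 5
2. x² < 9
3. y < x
No

A contradictory subset is {-x + y = 5, y < x}. No integer assignment can satisfy these jointly:

  - -x + y = 5: is a linear equation tying the variables together
  - y < x: bounds one variable relative to another variable

From the equation, x − y = -5, i.e. x − y = -5; but x > y requires x − y ≥ 1. Contradiction.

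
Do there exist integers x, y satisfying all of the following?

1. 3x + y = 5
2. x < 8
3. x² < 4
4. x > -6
Yes

Take x = 1, y = 2. Substituting into each constraint:
  (1) 3(1) + 2 = 5 ✓
  (2) 1 < 8 ✓
  (3) x² = (1)² = 1, and 1 < 4 ✓
  (4) 1 > -6 ✓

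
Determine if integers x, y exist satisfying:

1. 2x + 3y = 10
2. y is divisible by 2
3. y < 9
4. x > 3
Yes

Take x = 5, y = 0. Substituting into each constraint:
  (1) 2(5) + 3(0) = 10 ✓
  (2) 0 = 2 × 0, remainder 0 ✓
  (3) 0 < 9 ✓
  (4) 5 > 3 ✓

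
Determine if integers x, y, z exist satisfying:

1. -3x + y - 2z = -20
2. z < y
Yes

Take x = 7, y = 1, z = 0. Substituting into each constraint:
  (1) -3(7) + 1 - 2(0) = -20 ✓
  (2) 0 < 1 ✓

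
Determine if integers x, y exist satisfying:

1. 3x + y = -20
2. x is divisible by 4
Yes

Take x = 0, y = -20. Substituting into each constraint:
  (1) 3(0) + (-20) = -20 ✓
  (2) 0 = 4 × 0, remainder 0 ✓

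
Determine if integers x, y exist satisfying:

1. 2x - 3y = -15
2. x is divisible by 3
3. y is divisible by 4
No

A contradictory subset is {2x - 3y = -15, y is divisible by 4}. No integer assignment can satisfy these jointly:

  - 2x - 3y = -15: is a linear equation tying the variables together
  - y is divisible by 4: restricts y to multiples of 4

Modular obstruction: writing y = 4y', every remaining term of the linear equation is divisible by 2, so the left side is ≡ 0 (mod 2); but the right side -15 ≡ 1 (mod 2). No integers can satisfy it.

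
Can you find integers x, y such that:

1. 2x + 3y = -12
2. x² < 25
Yes

Take x = 0, y = -4. Substituting into each constraint:
  (1) 2(0) + 3(-4) = -12 ✓
  (2) x² = (0)² = 0, and 0 < 25 ✓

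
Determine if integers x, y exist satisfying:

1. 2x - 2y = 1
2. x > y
No

Even the single constraint (2x - 2y = 1) is infeasible over the integers.

  - 2x - 2y = 1: every term on the left is divisible by 2, so the LHS ≡ 0 (mod 2), but the RHS 1 is not — no integer solution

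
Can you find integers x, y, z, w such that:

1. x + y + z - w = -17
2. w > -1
Yes

Take x = 0, y = 0, z = -17, w = 0. Substituting into each constraint:
  (1) 0 + 0 + (-17) + 0 = -17 ✓
  (2) 0 > -1 ✓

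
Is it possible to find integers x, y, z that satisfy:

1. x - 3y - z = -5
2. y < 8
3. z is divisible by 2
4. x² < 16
Yes

Take x = 1, y = 2, z = 0. Substituting into each constraint:
  (1) 1 - 3(2) + 0 = -5 ✓
  (2) 2 < 8 ✓
  (3) 0 = 2 × 0, remainder 0 ✓
  (4) x² = (1)² = 1, and 1 < 16 ✓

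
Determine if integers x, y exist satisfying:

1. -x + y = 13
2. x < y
Yes

Take x = 0, y = 13. Substituting into each constraint:
  (1) 0 + 13 = 13 ✓
  (2) 0 < 13 ✓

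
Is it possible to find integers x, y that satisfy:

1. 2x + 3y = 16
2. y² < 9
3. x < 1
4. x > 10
No

A contradictory subset is {x < 1, x > 10}. No integer assignment can satisfy these jointly:

  - x < 1: bounds one variable relative to a constant
  - x > 10: bounds one variable relative to a constant

Direct contradiction: the bounds on x require x ≥ 11 and x ≤ 0 simultaneously, which is empty.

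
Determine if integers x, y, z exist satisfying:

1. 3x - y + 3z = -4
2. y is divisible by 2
Yes

Take x = -2, y = -2, z = 0. Substituting into each constraint:
  (1) 3(-2) + 2 + 3(0) = -4 ✓
  (2) -2 = 2 × -1, remainder 0 ✓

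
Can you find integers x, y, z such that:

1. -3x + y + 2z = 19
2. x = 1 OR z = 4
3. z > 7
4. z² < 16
No

A contradictory subset is {z > 7, z² < 16}. No integer assignment can satisfy these jointly:

  - z > 7: bounds one variable relative to a constant
  - z² < 16: restricts z to |z| ≤ 3

Direct contradiction: the bounds on z require z ≥ 8 and z ≤ 3 simultaneously, which is empty.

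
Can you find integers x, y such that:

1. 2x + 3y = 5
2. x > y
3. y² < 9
Yes

Take x = 4, y = -1. Substituting into each constraint:
  (1) 2(4) + 3(-1) = 5 ✓
  (2) 4 > -1 ✓
  (3) y² = (-1)² = 1, and 1 < 9 ✓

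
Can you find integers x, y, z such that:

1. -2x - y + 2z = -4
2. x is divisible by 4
Yes

Take x = 0, y = 0, z = -2. Substituting into each constraint:
  (1) -2(0) + 0 + 2(-2) = -4 ✓
  (2) 0 = 4 × 0, remainder 0 ✓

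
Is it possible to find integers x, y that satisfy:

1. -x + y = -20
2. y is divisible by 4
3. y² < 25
Yes

Take x = 20, y = 0. Substituting into each constraint:
  (1) (-20) + 0 = -20 ✓
  (2) 0 = 4 × 0, remainder 0 ✓
  (3) y² = (0)² = 0, and 0 < 25 ✓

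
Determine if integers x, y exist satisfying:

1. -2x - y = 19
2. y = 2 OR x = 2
Yes

Take x = 2, y = -23. Substituting into each constraint:
  (1) -2(2) + 23 = 19 ✓
  (2) x = 2, target 2 ✓ (second branch holds)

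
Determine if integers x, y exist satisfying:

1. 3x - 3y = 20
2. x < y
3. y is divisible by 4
No

Even the single constraint (3x - 3y = 20) is infeasible over the integers.

  - 3x - 3y = 20: every term on the left is divisible by 3, so the LHS ≡ 0 (mod 3), but the RHS 20 is not — no integer solution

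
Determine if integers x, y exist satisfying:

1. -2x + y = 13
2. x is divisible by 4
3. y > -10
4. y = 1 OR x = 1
No

A contradictory subset is {-2x + y = 13, x is divisible by 4, y = 1 OR x = 1}. No integer assignment can satisfy these jointly:

  - -2x + y = 13: is a linear equation tying the variables together
  - x is divisible by 4: restricts x to multiples of 4
  - y = 1 OR x = 1: forces a choice: either y = 1 or x = 1

Split on the disjunction (y = 1 OR x = 1):
  • If y = 1: with y = 1, writing x = 4x', every remaining term of the linear equation is divisible by 8, so the left side is ≡ 0 (mod 8); but the right side 12 ≡ 4 (mod 8). No integers can satisfy it.
  • If x = 1: this contradicts the divisibility constraint — 1 is not a multiple of 4.
Both branches are infeasible, so the system has no integer solution.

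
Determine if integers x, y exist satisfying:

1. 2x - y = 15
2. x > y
Yes

Take x = 14, y = 13. Substituting into each constraint:
  (1) 2(14) + (-13) = 15 ✓
  (2) 14 > 13 ✓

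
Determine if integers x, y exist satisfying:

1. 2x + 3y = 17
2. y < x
Yes

Take x = 4, y = 3. Substituting into each constraint:
  (1) 2(4) + 3(3) = 17 ✓
  (2) 3 < 4 ✓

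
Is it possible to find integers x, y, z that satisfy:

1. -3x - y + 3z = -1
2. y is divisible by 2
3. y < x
Yes

Take x = -1, y = -2, z = -2. Substituting into each constraint:
  (1) -3(-1) + 2 + 3(-2) = -1 ✓
  (2) -2 = 2 × -1, remainder 0 ✓
  (3) -2 < -1 ✓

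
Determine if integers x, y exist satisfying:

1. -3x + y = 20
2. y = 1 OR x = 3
Yes

Take x = 3, y = 29. Substituting into each constraint:
  (1) -3(3) + 29 = 20 ✓
  (2) x = 3, target 3 ✓ (second branch holds)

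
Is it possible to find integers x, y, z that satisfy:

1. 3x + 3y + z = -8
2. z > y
Yes

Take x = -3, y = 0, z = 1. Substituting into each constraint:
  (1) 3(-3) + 3(0) + 1 = -8 ✓
  (2) 1 > 0 ✓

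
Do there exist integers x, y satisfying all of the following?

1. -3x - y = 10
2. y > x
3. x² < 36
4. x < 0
Yes

Take x = -4, y = 2. Substituting into each constraint:
  (1) -3(-4) + (-2) = 10 ✓
  (2) 2 > -4 ✓
  (3) x² = (-4)² = 16, and 16 < 36 ✓
  (4) -4 < 0 ✓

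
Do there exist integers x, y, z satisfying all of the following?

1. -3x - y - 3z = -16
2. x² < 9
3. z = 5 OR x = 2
Yes

Take x = 0, y = 1, z = 5. Substituting into each constraint:
  (1) -3(0) + (-1) - 3(5) = -16 ✓
  (2) x² = (0)² = 0, and 0 < 9 ✓
  (3) z = 5, target 5 ✓ (first branch holds)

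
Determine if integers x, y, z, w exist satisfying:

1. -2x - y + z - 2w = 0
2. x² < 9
Yes

Take x = 0, y = 0, z = 0, w = 0. Substituting into each constraint:
  (1) -2(0) + 0 + 0 - 2(0) = 0 ✓
  (2) x² = (0)² = 0, and 0 < 9 ✓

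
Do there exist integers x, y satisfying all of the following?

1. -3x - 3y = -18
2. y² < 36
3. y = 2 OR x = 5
Yes

Take x = 4, y = 2. Substituting into each constraint:
  (1) -3(4) - 3(2) = -18 ✓
  (2) y² = (2)² = 4, and 4 < 36 ✓
  (3) y = 2, target 2 ✓ (first branch holds)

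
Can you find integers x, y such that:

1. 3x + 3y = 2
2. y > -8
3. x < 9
No

Even the single constraint (3x + 3y = 2) is infeasible over the integers.

  - 3x + 3y = 2: every term on the left is divisible by 3, so the LHS ≡ 0 (mod 3), but the RHS 2 is not — no integer solution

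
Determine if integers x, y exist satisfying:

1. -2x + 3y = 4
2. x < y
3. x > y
No

A contradictory subset is {x < y, x > y}. No integer assignment can satisfy these jointly:

  - x < y: bounds one variable relative to another variable
  - x > y: bounds one variable relative to another variable

Direct contradiction: y > x and x > y cannot both hold.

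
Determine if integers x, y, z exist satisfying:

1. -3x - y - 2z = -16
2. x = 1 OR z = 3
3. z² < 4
Yes

Take x = 1, y = 13, z = 0. Substituting into each constraint:
  (1) -3(1) + (-13) - 2(0) = -16 ✓
  (2) x = 1, target 1 ✓ (first branch holds)
  (3) z² = (0)² = 0, and 0 < 4 ✓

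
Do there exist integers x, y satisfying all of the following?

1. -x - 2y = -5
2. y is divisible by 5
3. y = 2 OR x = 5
Yes

Take x = 5, y = 0. Substituting into each constraint:
  (1) (-5) - 2(0) = -5 ✓
  (2) 0 = 5 × 0, remainder 0 ✓
  (3) x = 5, target 5 ✓ (second branch holds)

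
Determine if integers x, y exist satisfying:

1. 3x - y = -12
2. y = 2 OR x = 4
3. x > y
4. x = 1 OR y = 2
No

A contradictory subset is {3x - y = -12, x > y, x = 1 OR y = 2}. No integer assignment can satisfy these jointly:

  - 3x - y = -12: is a linear equation tying the variables together
  - x > y: bounds one variable relative to another variable
  - x = 1 OR y = 2: forces a choice: either x = 1 or y = 2

Split on the disjunction (x = 1 OR y = 2):
  • If x = 1: the equation forces y = 15, giving (x, y) = (1, 15), which violates x > y.
  • If y = 2: with y = 2, every remaining term of the linear equation is divisible by 3, so the left side is ≡ 0 (mod 3); but the right side -10 ≡ 2 (mod 3). No integers can satisfy it.
Both branches are infeasible, so the system has no integer solution.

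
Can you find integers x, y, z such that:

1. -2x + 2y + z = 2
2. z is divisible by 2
Yes

Take x = 0, y = 1, z = 0. Substituting into each constraint:
  (1) -2(0) + 2(1) + 0 = 2 ✓
  (2) 0 = 2 × 0, remainder 0 ✓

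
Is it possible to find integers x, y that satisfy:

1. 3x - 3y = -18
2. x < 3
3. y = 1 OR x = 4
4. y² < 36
Yes

Take x = -5, y = 1. Substituting into each constraint:
  (1) 3(-5) - 3(1) = -18 ✓
  (2) -5 < 3 ✓
  (3) y = 1, target 1 ✓ (first branch holds)
  (4) y² = (1)² = 1, and 1 < 36 ✓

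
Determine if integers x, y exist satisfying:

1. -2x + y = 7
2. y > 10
Yes

Take x = 2, y = 11. Substituting into each constraint:
  (1) -2(2) + 11 = 7 ✓
  (2) 11 > 10 ✓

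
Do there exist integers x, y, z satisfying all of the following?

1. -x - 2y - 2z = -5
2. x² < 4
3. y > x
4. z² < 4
Yes

Take x = 1, y = 2, z = 0. Substituting into each constraint:
  (1) (-1) - 2(2) - 2(0) = -5 ✓
  (2) x² = (1)² = 1, and 1 < 4 ✓
  (3) 2 > 1 ✓
  (4) z² = (0)² = 0, and 0 < 4 ✓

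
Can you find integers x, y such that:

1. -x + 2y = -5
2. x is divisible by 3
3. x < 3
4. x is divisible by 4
No

A contradictory subset is {-x + 2y = -5, x is divisible by 4}. No integer assignment can satisfy these jointly:

  - -x + 2y = -5: is a linear equation tying the variables together
  - x is divisible by 4: restricts x to multiples of 4

Modular obstruction: writing x = 4x', every remaining term of the linear equation is divisible by 2, so the left side is ≡ 0 (mod 2); but the right side -5 ≡ 1 (mod 2). No integers can satisfy it.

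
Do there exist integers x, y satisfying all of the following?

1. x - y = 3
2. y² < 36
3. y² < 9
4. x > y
Yes

Take x = 3, y = 0. Substituting into each constraint:
  (1) 3 + 0 = 3 ✓
  (2) y² = (0)² = 0, and 0 < 36 ✓
  (3) y² = (0)² = 0, and 0 < 9 ✓
  (4) 3 > 0 ✓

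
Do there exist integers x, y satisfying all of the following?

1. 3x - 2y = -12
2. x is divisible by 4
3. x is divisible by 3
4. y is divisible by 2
Yes

Take x = 0, y = 6. Substituting into each constraint:
  (1) 3(0) - 2(6) = -12 ✓
  (2) 0 = 4 × 0, remainder 0 ✓
  (3) 0 = 3 × 0, remainder 0 ✓
  (4) 6 = 2 × 3, remainder 0 ✓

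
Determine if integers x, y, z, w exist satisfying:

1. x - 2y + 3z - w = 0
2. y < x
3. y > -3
Yes

Take x = 1, y = 0, z = 0, w = 1. Substituting into each constraint:
  (1) 1 - 2(0) + 3(0) + (-1) = 0 ✓
  (2) 0 < 1 ✓
  (3) 0 > -3 ✓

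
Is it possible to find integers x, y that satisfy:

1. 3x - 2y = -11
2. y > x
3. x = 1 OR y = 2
Yes

Take x = 1, y = 7. Substituting into each constraint:
  (1) 3(1) - 2(7) = -11 ✓
  (2) 7 > 1 ✓
  (3) x = 1, target 1 ✓ (first branch holds)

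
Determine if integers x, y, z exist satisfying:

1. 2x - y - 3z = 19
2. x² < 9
Yes

Take x = 0, y = -19, z = 0. Substituting into each constraint:
  (1) 2(0) + 19 - 3(0) = 19 ✓
  (2) x² = (0)² = 0, and 0 < 9 ✓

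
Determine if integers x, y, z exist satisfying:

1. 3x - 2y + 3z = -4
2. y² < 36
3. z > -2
Yes

Take x = 0, y = 2, z = 0. Substituting into each constraint:
  (1) 3(0) - 2(2) + 3(0) = -4 ✓
  (2) y² = (2)² = 4, and 4 < 36 ✓
  (3) 0 > -2 ✓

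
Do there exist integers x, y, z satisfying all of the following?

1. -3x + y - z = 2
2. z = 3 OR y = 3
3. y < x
Yes

Take x = -3, y = -4, z = 3. Substituting into each constraint:
  (1) -3(-3) + (-4) + (-3) = 2 ✓
  (2) z = 3, target 3 ✓ (first branch holds)
  (3) -4 < -3 ✓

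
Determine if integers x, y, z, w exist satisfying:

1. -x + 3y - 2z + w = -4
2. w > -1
Yes

Take x = 4, y = 0, z = 0, w = 0. Substituting into each constraint:
  (1) (-4) + 3(0) - 2(0) + 0 = -4 ✓
  (2) 0 > -1 ✓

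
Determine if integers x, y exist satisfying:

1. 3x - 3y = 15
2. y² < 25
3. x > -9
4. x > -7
Yes

Take x = 5, y = 0. Substituting into each constraint:
  (1) 3(5) - 3(0) = 15 ✓
  (2) y² = (0)² = 0, and 0 < 25 ✓
  (3) 5 > -9 ✓
  (4) 5 > -7 ✓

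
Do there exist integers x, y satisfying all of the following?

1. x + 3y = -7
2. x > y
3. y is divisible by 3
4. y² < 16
Yes

Take x = 2, y = -3. Substituting into each constraint:
  (1) 2 + 3(-3) = -7 ✓
  (2) 2 > -3 ✓
  (3) -3 = 3 × -1, remainder 0 ✓
  (4) y² = (-3)² = 9, and 9 < 16 ✓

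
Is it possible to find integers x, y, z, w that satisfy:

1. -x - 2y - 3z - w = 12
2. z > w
Yes

Take x = -11, y = 0, z = 0, w = -1. Substituting into each constraint:
  (1) 11 - 2(0) - 3(0) + 1 = 12 ✓
  (2) 0 > -1 ✓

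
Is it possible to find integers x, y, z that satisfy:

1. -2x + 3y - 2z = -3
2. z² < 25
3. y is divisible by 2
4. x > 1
No

A contradictory subset is {-2x + 3y - 2z = -3, y is divisible by 2}. No integer assignment can satisfy these jointly:

  - -2x + 3y - 2z = -3: is a linear equation tying the variables together
  - y is divisible by 2: restricts y to multiples of 2

Modular obstruction: writing y = 2y', every remaining term of the linear equation is divisible by 2, so the left side is ≡ 0 (mod 2); but the right side -3 ≡ 1 (mod 2). No integers can satisfy it.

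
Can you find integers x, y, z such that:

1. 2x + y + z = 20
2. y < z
Yes

Take x = 9, y = 0, z = 2. Substituting into each constraint:
  (1) 2(9) + 0 + 2 = 20 ✓
  (2) 0 < 2 ✓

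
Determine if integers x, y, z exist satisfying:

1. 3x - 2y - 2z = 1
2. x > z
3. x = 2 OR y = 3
Yes

Take x = 3, y = 3, z = 1. Substituting into each constraint:
  (1) 3(3) - 2(3) - 2(1) = 1 ✓
  (2) 3 > 1 ✓
  (3) y = 3, target 3 ✓ (second branch holds)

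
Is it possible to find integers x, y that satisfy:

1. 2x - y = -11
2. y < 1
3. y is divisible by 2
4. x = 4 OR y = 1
No

A contradictory subset is {2x - y = -11, y < 1, x = 4 OR y = 1}. No integer assignment can satisfy these jointly:

  - 2x - y = -11: is a linear equation tying the variables together
  - y < 1: bounds one variable relative to a constant
  - x = 4 OR y = 1: forces a choice: either x = 4 or y = 1

Split on the disjunction (x = 4 OR y = 1):
  • If x = 4: the equation forces y = 19, which contradicts the bound y ≤ 0.
  • If y = 1: this contradicts the bound y ≤ 0.
Both branches are infeasible, so the system has no integer solution.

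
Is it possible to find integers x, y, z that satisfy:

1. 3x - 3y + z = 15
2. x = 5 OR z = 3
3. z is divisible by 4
Yes

Take x = 5, y = 0, z = 0. Substituting into each constraint:
  (1) 3(5) - 3(0) + 0 = 15 ✓
  (2) x = 5, target 5 ✓ (first branch holds)
  (3) 0 = 4 × 0, remainder 0 ✓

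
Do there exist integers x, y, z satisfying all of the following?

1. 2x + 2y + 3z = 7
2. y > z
Yes

Take x = 0, y = 2, z = 1. Substituting into each constraint:
  (1) 2(0) + 2(2) + 3(1) = 7 ✓
  (2) 2 > 1 ✓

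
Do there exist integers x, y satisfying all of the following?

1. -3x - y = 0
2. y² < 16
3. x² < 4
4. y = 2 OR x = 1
Yes

Take x = 1, y = -3. Substituting into each constraint:
  (1) -3(1) + 3 = 0 ✓
  (2) y² = (-3)² = 9, and 9 < 16 ✓
  (3) x² = (1)² = 1, and 1 < 4 ✓
  (4) x = 1, target 1 ✓ (second branch holds)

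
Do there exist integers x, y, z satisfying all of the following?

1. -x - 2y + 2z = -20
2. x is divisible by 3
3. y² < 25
Yes

Take x = 0, y = 0, z = -10. Substituting into each constraint:
  (1) 0 - 2(0) + 2(-10) = -20 ✓
  (2) 0 = 3 × 0, remainder 0 ✓
  (3) y² = (0)² = 0, and 0 < 25 ✓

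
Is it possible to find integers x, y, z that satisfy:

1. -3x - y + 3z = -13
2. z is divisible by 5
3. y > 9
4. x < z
Yes

Take x = -1, y = 16, z = 0. Substituting into each constraint:
  (1) -3(-1) + (-16) + 3(0) = -13 ✓
  (2) 0 = 5 × 0, remainder 0 ✓
  (3) 16 > 9 ✓
  (4) -1 < 0 ✓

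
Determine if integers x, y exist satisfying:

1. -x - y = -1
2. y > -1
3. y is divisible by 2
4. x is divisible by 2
No

A contradictory subset is {-x - y = -1, y is divisible by 2, x is divisible by 2}. No integer assignment can satisfy these jointly:

  - -x - y = -1: is a linear equation tying the variables together
  - y is divisible by 2: restricts y to multiples of 2
  - x is divisible by 2: restricts x to multiples of 2

Modular obstruction: writing x = 2x' and writing y = 2y', every remaining term of the linear equation is divisible by 2, so the left side is ≡ 0 (mod 2); but the right side -1 ≡ 1 (mod 2). No integers can satisfy it.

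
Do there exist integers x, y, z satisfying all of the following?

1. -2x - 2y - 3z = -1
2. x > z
Yes

Take x = 2, y = -3, z = 1. Substituting into each constraint:
  (1) -2(2) - 2(-3) - 3(1) = -1 ✓
  (2) 2 > 1 ✓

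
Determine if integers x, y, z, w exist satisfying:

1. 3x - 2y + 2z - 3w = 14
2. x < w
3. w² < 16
Yes

Take x = 0, y = -10, z = 0, w = 2. Substituting into each constraint:
  (1) 3(0) - 2(-10) + 2(0) - 3(2) = 14 ✓
  (2) 0 < 2 ✓
  (3) w² = (2)² = 4, and 4 < 16 ✓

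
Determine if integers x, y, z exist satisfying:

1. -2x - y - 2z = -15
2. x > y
Yes

Take x = 0, y = -1, z = 8. Substituting into each constraint:
  (1) -2(0) + 1 - 2(8) = -15 ✓
  (2) 0 > -1 ✓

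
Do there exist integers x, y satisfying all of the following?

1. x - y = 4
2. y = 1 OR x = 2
Yes

Take x = 5, y = 1. Substituting into each constraint:
  (1) 5 + (-1) = 4 ✓
  (2) y = 1, target 1 ✓ (first branch holds)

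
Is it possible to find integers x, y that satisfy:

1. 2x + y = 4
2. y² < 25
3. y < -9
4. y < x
No

A contradictory subset is {y² < 25, y < -9}. No integer assignment can satisfy these jointly:

  - y² < 25: restricts y to |y| ≤ 4
  - y < -9: bounds one variable relative to a constant

Direct contradiction: the bounds on y require y ≥ -4 and y ≤ -10 simultaneously, which is empty.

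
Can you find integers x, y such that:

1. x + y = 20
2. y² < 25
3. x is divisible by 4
Yes

Take x = 16, y = 4. Substituting into each constraint:
  (1) 16 + 4 = 20 ✓
  (2) y² = (4)² = 16, and 16 < 25 ✓
  (3) 16 = 4 × 4, remainder 0 ✓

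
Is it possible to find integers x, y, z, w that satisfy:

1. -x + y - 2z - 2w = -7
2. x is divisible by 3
Yes

Take x = 0, y = 1, z = 4, w = 0. Substituting into each constraint:
  (1) 0 + 1 - 2(4) - 2(0) = -7 ✓
  (2) 0 = 3 × 0, remainder 0 ✓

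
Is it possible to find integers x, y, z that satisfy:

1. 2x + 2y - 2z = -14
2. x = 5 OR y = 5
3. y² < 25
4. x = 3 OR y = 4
Yes

Take x = 5, y = 4, z = 16. Substituting into each constraint:
  (1) 2(5) + 2(4) - 2(16) = -14 ✓
  (2) x = 5, target 5 ✓ (first branch holds)
  (3) y² = (4)² = 16, and 16 < 25 ✓
  (4) y = 4, target 4 ✓ (second branch holds)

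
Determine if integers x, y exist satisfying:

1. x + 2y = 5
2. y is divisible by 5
Yes

Take x = 5, y = 0. Substituting into each constraint:
  (1) 5 + 2(0) = 5 ✓
  (2) 0 = 5 × 0, remainder 0 ✓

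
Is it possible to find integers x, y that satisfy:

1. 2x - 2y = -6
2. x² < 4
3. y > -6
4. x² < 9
Yes

Take x = 0, y = 3. Substituting into each constraint:
  (1) 2(0) - 2(3) = -6 ✓
  (2) x² = (0)² = 0, and 0 < 4 ✓
  (3) 3 > -6 ✓
  (4) x² = (0)² = 0, and 0 < 9 ✓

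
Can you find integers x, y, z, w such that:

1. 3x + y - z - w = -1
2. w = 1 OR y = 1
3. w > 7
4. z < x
Yes

Take x = 3, y = 1, z = 2, w = 9. Substituting into each constraint:
  (1) 3(3) + 1 + (-2) + (-9) = -1 ✓
  (2) y = 1, target 1 ✓ (second branch holds)
  (3) 9 > 7 ✓
  (4) 2 < 3 ✓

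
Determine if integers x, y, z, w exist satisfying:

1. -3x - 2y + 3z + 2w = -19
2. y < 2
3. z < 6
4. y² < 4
Yes

Take x = 0, y = 0, z = 1, w = -11. Substituting into each constraint:
  (1) -3(0) - 2(0) + 3(1) + 2(-11) = -19 ✓
  (2) 0 < 2 ✓
  (3) 1 < 6 ✓
  (4) y² = (0)² = 0, and 0 < 4 ✓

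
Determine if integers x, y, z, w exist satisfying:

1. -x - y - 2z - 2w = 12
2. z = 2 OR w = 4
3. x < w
Yes

Take x = 3, y = -23, z = 0, w = 4. Substituting into each constraint:
  (1) (-3) + 23 - 2(0) - 2(4) = 12 ✓
  (2) w = 4, target 4 ✓ (second branch holds)
  (3) 3 < 4 ✓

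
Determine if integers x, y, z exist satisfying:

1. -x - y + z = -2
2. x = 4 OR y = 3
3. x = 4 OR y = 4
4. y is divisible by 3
Yes

Take x = 4, y = 0, z = 2. Substituting into each constraint:
  (1) (-4) + 0 + 2 = -2 ✓
  (2) x = 4, target 4 ✓ (first branch holds)
  (3) x = 4, target 4 ✓ (first branch holds)
  (4) 0 = 3 × 0, remainder 0 ✓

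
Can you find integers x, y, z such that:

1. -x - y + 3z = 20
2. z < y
Yes

Take x = -23, y = 0, z = -1. Substituting into each constraint:
  (1) 23 + 0 + 3(-1) = 20 ✓
  (2) -1 < 0 ✓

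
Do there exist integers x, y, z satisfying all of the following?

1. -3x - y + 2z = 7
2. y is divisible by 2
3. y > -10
Yes

Take x = -3, y = 2, z = 0. Substituting into each constraint:
  (1) -3(-3) + (-2) + 2(0) = 7 ✓
  (2) 2 = 2 × 1, remainder 0 ✓
  (3) 2 > -10 ✓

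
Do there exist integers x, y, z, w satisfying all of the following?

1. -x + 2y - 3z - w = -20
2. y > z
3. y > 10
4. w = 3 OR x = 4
Yes

Take x = 39, y = 11, z = 0, w = 3. Substituting into each constraint:
  (1) (-39) + 2(11) - 3(0) + (-3) = -20 ✓
  (2) 11 > 0 ✓
  (3) 11 > 10 ✓
  (4) w = 3, target 3 ✓ (first branch holds)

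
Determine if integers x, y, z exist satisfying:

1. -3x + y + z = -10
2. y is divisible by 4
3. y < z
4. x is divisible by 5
Yes

Take x = 5, y = 0, z = 5. Substituting into each constraint:
  (1) -3(5) + 0 + 5 = -10 ✓
  (2) 0 = 4 × 0, remainder 0 ✓
  (3) 0 < 5 ✓
  (4) 5 = 5 × 1, remainder 0 ✓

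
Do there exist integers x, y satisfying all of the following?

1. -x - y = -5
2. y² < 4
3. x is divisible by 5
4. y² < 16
Yes

Take x = 5, y = 0. Substituting into each constraint:
  (1) (-5) + 0 = -5 ✓
  (2) y² = (0)² = 0, and 0 < 4 ✓
  (3) 5 = 5 × 1, remainder 0 ✓
  (4) y² = (0)² = 0, and 0 < 16 ✓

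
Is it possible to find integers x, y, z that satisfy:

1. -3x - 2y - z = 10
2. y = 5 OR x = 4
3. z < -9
Yes

Take x = 4, y = 0, z = -22. Substituting into each constraint:
  (1) -3(4) - 2(0) + 22 = 10 ✓
  (2) x = 4, target 4 ✓ (second branch holds)
  (3) -22 < -9 ✓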